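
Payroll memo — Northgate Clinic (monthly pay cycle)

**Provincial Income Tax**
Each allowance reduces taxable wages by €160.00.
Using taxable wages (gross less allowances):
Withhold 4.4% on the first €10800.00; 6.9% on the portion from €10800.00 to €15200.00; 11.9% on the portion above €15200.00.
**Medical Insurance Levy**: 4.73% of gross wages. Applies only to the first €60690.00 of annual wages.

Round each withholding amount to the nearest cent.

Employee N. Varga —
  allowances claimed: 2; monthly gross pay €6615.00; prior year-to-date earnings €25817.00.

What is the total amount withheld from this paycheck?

€589.87

Provincial Income Tax: taxable = €6615.00 − 2×€160.00 = €6295.00
  4.4% × €6295.00 = €276.98
Medical Insurance Levy: 4.73% × €6615.00 = €312.89
Total: €276.98 + €312.89 = €589.87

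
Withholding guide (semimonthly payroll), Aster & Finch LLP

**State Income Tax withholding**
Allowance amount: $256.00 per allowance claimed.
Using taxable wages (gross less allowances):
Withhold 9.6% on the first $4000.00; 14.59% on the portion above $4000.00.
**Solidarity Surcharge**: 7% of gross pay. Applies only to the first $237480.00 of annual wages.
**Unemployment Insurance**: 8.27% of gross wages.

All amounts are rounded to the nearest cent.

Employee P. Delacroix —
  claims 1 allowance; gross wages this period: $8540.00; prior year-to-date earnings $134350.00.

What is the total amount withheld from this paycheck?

$2313.10

State Income Tax: taxable = $8540.00 − 1×$256.00 = $8284.00
  $384.00 + 14.59% × ($8284.00 − $4000.00) = $384.00 + 14.59% × $4284.00 = $1009.04
Solidarity Surcharge: 7% × $8540.00 = $597.80
Unemployment Insurance: 8.27% × $8540.00 = $706.26
Total: $1009.04 + $597.80 + $706.26 = $2313.10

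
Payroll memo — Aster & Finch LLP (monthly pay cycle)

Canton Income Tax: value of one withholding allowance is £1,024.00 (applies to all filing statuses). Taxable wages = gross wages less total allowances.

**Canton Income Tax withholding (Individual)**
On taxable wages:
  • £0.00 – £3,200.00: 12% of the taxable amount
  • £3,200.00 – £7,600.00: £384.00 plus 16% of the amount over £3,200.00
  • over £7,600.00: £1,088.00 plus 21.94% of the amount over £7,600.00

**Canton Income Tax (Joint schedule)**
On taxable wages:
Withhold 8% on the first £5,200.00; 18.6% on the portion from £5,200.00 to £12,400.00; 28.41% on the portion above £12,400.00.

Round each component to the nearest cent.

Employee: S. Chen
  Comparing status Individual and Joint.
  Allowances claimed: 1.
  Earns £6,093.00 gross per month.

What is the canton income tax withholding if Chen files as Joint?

£405.52

Canton Income Tax (Joint): taxable = £6,093.00 − 1×£1,024.00 = £5,069.00
  8% × £5,069.00 = £405.52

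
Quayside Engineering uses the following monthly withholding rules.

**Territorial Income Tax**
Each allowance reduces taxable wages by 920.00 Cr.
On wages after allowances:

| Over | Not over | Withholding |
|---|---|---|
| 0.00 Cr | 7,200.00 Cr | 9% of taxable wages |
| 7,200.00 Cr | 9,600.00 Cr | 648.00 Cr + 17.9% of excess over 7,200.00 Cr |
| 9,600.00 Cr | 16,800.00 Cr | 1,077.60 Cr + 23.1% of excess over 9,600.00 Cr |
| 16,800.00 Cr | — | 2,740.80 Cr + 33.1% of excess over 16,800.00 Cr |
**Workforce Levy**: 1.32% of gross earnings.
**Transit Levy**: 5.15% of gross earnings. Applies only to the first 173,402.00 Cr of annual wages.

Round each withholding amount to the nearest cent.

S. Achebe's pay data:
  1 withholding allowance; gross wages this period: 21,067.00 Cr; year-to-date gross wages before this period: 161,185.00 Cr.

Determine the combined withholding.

Territorial Income Tax: taxable = 21,067.00 Cr − 1×920.00 Cr = 20,147.00 Cr
  2,740.80 Cr + 33.1% × (20,147.00 Cr − 16,800.00 Cr) = 2,740.80 Cr + 33.1% × 3,347.00 Cr = 3,848.66 Cr
Workforce Levy: 1.32% × 21,067.00 Cr = 278.08 Cr
Transit Levy: cap 173,402.00 Cr − YTD 161,185.00 Cr = 12,217.00 Cr subject; 5.15% × 12,217.00 Cr = 629.18 Cr
Total: 3,848.66 Cr + 278.08 Cr + 629.18 Cr = 4,755.92 Cr

4,755.92 Cr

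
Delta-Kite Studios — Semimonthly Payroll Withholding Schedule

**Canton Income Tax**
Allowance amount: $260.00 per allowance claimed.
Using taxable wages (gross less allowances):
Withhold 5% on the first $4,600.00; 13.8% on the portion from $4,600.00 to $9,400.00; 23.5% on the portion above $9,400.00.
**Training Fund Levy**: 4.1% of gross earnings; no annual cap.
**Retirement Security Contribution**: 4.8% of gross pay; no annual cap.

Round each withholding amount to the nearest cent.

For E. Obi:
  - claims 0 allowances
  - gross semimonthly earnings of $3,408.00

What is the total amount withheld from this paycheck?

Canton Income Tax: taxable = $3,408.00
  5% × $3,408.00 = $170.40
Training Fund Levy: 4.1% × $3,408.00 = $139.73
Retirement Security Contribution: 4.8% × $3,408.00 = $163.58
Total: $170.40 + $139.73 + $163.58 = $473.71

$473.71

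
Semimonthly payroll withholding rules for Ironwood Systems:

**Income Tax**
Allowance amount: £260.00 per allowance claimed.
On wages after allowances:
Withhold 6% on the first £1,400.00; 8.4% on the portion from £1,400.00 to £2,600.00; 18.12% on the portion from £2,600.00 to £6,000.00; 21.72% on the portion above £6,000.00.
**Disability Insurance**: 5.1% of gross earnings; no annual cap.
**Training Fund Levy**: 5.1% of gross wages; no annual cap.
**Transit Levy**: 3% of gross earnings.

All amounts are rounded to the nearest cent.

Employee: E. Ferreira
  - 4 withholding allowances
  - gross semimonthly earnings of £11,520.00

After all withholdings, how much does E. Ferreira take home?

£8,225.42

Income Tax: taxable = £11,520.00 − 4×£260.00 = £10,480.00
  £800.88 + 21.72% × (£10,480.00 − £6,000.00) = £800.88 + 21.72% × £4,480.00 = £1,773.94
Disability Insurance: 5.1% × £11,520.00 = £587.52
Training Fund Levy: 5.1% × £11,520.00 = £587.52
Transit Levy: 3% × £11,520.00 = £345.60
Total withheld: £1,773.94 + £587.52 + £587.52 + £345.60 = £3,294.58
Net pay: £11,520.00 − £3,294.58 = £8,225.42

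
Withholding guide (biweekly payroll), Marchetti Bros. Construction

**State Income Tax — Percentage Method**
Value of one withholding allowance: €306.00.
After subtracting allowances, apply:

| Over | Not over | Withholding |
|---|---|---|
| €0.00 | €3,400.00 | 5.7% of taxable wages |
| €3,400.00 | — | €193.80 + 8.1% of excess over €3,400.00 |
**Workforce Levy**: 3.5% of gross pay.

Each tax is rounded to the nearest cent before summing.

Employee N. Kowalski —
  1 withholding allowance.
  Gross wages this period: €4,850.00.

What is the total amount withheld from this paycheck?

€456.21

State Income Tax: taxable = €4,850.00 − 1×€306.00 = €4,544.00
  €193.80 + 8.1% × (€4,544.00 − €3,400.00) = €193.80 + 8.1% × €1,144.00 = €286.46
Workforce Levy: 3.5% × €4,850.00 = €169.75
Total: €286.46 + €169.75 = €456.21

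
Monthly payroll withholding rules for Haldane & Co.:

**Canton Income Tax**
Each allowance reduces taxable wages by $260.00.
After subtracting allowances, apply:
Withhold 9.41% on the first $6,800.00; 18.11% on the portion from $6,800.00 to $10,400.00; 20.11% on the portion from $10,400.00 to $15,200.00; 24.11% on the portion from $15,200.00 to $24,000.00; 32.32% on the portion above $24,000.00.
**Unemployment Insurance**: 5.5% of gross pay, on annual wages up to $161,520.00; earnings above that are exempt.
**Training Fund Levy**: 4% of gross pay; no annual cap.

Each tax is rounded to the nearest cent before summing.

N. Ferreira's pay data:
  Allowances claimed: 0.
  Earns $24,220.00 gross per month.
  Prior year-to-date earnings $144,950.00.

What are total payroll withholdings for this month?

Canton Income Tax: taxable = $24,220.00
  $4,378.80 + 32.32% × ($24,220.00 − $24,000.00) = $4,378.80 + 32.32% × $220.00 = $4,449.90
Unemployment Insurance: cap $161,520.00 − YTD $144,950.00 = $16,570.00 subject; 5.5% × $16,570.00 = $911.35
Training Fund Levy: 4% × $24,220.00 = $968.80
Total: $4,449.90 + $911.35 + $968.80 = $6,330.05

$6,330.05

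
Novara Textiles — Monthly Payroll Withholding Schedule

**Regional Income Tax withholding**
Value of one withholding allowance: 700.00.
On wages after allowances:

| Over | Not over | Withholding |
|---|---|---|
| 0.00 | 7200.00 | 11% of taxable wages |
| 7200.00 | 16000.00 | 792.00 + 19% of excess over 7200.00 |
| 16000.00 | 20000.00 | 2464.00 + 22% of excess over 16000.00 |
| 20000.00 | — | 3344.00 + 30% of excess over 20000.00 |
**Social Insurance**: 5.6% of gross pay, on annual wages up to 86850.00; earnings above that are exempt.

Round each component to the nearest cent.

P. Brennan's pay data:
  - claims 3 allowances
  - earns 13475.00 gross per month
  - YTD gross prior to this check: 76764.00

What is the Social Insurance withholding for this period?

Social Insurance: cap 86850.00 − YTD 76764.00 = 10086.00 subject; 5.6% × 10086.00 = 564.82

564.82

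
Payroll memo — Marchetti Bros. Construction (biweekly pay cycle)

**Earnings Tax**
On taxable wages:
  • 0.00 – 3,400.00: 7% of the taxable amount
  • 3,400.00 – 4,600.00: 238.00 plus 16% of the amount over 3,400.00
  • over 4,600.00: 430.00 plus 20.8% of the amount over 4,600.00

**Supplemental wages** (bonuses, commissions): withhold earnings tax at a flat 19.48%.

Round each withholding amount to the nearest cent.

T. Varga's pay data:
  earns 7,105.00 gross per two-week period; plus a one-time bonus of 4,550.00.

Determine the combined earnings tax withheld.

1,837.38

Earnings Tax: taxable = 7,105.00
  430.00 + 20.8% × (7,105.00 − 4,600.00) = 430.00 + 20.8% × 2,505.00 = 951.04
Supplemental (19.48% flat on bonus): 19.48% × 4,550.00 = 886.34
Total earnings tax: 951.04 + 886.34 = 1,837.38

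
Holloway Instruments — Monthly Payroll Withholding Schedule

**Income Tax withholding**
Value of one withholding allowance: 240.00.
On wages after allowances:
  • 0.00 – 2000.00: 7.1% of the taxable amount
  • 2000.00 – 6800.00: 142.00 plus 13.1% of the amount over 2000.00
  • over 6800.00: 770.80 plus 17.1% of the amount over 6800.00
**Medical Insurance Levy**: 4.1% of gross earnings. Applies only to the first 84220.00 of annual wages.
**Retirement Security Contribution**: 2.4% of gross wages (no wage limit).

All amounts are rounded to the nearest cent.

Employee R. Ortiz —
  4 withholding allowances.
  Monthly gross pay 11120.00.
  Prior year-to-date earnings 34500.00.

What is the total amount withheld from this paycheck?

2068.16

Income Tax: taxable = 11120.00 − 4×240.00 = 10160.00
  770.80 + 17.1% × (10160.00 − 6800.00) = 770.80 + 17.1% × 3360.00 = 1345.36
Medical Insurance Levy: 4.1% × 11120.00 = 455.92
Retirement Security Contribution: 2.4% × 11120.00 = 266.88
Total: 1345.36 + 455.92 + 266.88 = 2068.16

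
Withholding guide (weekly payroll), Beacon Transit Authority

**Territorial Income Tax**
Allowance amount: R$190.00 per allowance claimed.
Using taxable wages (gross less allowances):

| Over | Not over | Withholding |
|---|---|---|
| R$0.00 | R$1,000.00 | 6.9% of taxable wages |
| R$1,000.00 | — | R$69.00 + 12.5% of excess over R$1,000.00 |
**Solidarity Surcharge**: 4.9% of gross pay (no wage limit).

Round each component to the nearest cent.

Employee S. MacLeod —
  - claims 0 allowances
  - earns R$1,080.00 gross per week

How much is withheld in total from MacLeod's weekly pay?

R$131.92

Territorial Income Tax: taxable = R$1,080.00
  R$69.00 + 12.5% × (R$1,080.00 − R$1,000.00) = R$69.00 + 12.5% × R$80.00 = R$79.00
Solidarity Surcharge: 4.9% × R$1,080.00 = R$52.92
Total: R$79.00 + R$52.92 = R$131.92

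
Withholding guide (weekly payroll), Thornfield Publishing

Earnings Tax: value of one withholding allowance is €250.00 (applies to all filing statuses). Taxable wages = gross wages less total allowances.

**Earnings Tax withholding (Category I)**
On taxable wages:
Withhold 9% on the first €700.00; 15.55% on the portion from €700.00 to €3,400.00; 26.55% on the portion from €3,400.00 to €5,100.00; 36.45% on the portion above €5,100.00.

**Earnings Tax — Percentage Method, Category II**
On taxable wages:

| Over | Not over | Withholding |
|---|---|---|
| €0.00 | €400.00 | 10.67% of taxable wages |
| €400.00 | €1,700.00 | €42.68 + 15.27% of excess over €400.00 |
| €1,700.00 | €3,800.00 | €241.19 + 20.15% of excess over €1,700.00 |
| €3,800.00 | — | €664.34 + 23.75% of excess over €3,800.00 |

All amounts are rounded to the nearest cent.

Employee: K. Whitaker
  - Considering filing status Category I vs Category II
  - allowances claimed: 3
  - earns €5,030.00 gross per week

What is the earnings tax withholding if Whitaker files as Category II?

€778.34

Earnings Tax (Category II): taxable = €5,030.00 − 3×€250.00 = €4,280.00
  €664.34 + 23.75% × (€4,280.00 − €3,800.00) = €664.34 + 23.75% × €480.00 = €778.34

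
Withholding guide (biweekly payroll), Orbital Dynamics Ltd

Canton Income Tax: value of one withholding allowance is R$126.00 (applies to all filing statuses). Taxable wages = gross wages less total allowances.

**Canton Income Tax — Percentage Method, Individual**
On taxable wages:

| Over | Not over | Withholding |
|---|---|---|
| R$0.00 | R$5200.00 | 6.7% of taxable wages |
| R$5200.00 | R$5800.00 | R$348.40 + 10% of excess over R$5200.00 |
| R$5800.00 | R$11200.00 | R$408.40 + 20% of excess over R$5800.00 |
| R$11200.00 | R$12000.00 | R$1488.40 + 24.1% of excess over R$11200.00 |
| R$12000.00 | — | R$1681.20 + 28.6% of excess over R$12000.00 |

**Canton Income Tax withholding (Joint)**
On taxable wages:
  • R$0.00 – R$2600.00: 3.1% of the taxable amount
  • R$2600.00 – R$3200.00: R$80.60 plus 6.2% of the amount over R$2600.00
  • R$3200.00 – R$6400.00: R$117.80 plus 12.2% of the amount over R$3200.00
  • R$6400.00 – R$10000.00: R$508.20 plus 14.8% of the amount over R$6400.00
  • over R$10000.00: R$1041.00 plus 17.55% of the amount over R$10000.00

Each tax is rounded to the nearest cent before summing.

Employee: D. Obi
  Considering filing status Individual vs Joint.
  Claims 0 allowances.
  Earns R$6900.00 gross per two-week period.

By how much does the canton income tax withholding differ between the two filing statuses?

R$46.20

Canton Income Tax (Individual): taxable = R$6900.00
  R$408.40 + 20% × (R$6900.00 − R$5800.00) = R$408.40 + 20% × R$1100.00 = R$628.40
Canton Income Tax (Joint): taxable = R$6900.00
  R$508.20 + 14.8% × (R$6900.00 − R$6400.00) = R$508.20 + 14.8% × R$500.00 = R$582.20
Difference: |R$628.40 − R$582.20| = R$46.20 (higher under Individual)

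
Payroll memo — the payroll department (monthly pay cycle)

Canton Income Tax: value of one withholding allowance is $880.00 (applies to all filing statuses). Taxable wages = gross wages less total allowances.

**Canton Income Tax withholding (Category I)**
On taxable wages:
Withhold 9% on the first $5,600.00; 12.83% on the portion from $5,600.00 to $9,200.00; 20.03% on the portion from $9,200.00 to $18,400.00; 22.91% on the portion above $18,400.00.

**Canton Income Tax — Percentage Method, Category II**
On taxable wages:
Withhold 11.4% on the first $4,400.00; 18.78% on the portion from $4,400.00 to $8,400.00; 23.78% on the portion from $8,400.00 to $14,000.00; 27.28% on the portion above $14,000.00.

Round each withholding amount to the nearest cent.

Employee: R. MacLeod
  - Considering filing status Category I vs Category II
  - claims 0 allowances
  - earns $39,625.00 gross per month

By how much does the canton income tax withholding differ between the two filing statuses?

Canton Income Tax (Category I): taxable = $39,625.00
  $2,808.64 + 22.91% × ($39,625.00 − $18,400.00) = $2,808.64 + 22.91% × $21,225.00 = $7,671.29
Canton Income Tax (Category II): taxable = $39,625.00
  $2,584.48 + 27.28% × ($39,625.00 − $14,000.00) = $2,584.48 + 27.28% × $25,625.00 = $9,574.98
Difference: |$7,671.29 − $9,574.98| = $1,903.69 (higher under Category II)

$1,903.69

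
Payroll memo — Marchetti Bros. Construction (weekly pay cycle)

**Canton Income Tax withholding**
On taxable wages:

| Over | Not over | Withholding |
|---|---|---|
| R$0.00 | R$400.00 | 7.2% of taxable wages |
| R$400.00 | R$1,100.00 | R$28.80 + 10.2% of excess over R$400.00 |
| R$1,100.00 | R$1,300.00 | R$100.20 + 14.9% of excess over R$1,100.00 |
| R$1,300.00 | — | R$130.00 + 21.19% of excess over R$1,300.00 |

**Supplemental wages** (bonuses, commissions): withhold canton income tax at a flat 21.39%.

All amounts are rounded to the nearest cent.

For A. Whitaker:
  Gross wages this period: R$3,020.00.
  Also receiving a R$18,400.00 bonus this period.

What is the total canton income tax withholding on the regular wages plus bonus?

Canton Income Tax: taxable = R$3,020.00
  R$130.00 + 21.19% × (R$3,020.00 − R$1,300.00) = R$130.00 + 21.19% × R$1,720.00 = R$494.47
Supplemental (21.39% flat on bonus): 21.39% × R$18,400.00 = R$3,935.76
Total canton income tax: R$494.47 + R$3,935.76 = R$4,430.23

R$4,430.23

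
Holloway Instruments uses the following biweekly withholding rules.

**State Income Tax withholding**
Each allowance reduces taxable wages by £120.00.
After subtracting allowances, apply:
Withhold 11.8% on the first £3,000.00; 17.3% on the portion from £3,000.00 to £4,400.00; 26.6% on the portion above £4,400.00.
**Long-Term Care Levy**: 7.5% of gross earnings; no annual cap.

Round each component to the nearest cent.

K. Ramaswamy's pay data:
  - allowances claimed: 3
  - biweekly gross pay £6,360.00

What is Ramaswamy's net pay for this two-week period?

State Income Tax: taxable = £6,360.00 − 3×£120.00 = £6,000.00
  £596.20 + 26.6% × (£6,000.00 − £4,400.00) = £596.20 + 26.6% × £1,600.00 = £1,021.80
Long-Term Care Levy: 7.5% × £6,360.00 = £477.00
Total withheld: £1,021.80 + £477.00 = £1,498.80
Net pay: £6,360.00 − £1,498.80 = £4,861.20

£4,861.20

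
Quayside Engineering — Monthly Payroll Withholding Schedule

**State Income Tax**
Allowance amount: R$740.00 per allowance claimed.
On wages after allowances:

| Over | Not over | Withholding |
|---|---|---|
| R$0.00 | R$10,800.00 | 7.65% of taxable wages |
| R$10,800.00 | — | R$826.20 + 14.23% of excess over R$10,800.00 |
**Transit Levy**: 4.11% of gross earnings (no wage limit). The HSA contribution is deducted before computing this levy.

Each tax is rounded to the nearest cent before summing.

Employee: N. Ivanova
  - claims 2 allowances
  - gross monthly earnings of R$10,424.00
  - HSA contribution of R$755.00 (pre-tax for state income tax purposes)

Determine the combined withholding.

R$1,023.86

State Income Tax: taxable = R$10,424.00 − R$755.00 − 2×R$740.00 = R$8,189.00
  7.65% × R$8,189.00 = R$626.46
Transit Levy: 4.11% × R$9,669.00 = R$397.40
Total: R$626.46 + R$397.40 = R$1,023.86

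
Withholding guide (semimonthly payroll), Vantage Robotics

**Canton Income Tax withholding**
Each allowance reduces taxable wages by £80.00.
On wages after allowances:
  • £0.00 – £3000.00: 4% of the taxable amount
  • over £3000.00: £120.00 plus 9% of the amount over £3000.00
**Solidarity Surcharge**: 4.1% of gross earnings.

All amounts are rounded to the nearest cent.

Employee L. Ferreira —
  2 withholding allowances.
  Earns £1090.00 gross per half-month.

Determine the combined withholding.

£81.89

Canton Income Tax: taxable = £1090.00 − 2×£80.00 = £930.00
  4% × £930.00 = £37.20
Solidarity Surcharge: 4.1% × £1090.00 = £44.69
Total: £37.20 + £44.69 = £81.89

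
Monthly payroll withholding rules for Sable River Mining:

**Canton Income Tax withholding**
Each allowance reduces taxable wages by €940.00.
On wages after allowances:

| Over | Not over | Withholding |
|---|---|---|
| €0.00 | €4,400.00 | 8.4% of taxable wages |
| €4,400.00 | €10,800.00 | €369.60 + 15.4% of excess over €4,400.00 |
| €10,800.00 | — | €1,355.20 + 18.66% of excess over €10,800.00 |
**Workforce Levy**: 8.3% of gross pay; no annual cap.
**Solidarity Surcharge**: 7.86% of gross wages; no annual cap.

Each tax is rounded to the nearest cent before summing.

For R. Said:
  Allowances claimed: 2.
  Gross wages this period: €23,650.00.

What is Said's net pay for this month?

Canton Income Tax: taxable = €23,650.00 − 2×€940.00 = €21,770.00
  €1,355.20 + 18.66% × (€21,770.00 − €10,800.00) = €1,355.20 + 18.66% × €10,970.00 = €3,402.20
Workforce Levy: 8.3% × €23,650.00 = €1,962.95
Solidarity Surcharge: 7.86% × €23,650.00 = €1,858.89
Total withheld: €3,402.20 + €1,962.95 + €1,858.89 = €7,224.04
Net pay: €23,650.00 − €7,224.04 = €16,425.96

€16,425.96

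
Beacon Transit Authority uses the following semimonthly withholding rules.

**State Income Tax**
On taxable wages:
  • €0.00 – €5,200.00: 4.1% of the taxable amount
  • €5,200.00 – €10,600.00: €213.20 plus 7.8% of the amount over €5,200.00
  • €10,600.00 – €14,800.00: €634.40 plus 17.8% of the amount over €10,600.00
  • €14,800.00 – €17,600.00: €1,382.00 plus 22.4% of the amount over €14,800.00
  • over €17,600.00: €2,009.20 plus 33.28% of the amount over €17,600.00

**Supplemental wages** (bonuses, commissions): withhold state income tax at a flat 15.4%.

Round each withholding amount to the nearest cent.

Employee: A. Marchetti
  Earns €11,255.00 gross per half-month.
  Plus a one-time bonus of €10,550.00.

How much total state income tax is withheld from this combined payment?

€2,375.69

State Income Tax: taxable = €11,255.00
  €634.40 + 17.8% × (€11,255.00 − €10,600.00) = €634.40 + 17.8% × €655.00 = €750.99
Supplemental (15.4% flat on bonus): 15.4% × €10,550.00 = €1,624.70
Total state income tax: €750.99 + €1,624.70 = €2,375.69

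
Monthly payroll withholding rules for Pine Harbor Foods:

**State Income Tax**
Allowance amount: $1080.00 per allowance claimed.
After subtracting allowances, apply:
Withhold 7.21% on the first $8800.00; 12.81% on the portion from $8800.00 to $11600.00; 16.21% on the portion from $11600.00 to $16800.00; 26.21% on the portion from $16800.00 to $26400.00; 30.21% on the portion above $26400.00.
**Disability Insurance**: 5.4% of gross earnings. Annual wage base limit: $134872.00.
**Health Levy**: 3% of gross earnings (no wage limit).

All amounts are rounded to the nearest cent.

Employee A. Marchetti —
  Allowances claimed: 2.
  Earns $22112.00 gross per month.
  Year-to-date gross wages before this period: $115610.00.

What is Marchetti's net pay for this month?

$17746.27

State Income Tax: taxable = $22112.00 − 2×$1080.00 = $19952.00
  $1836.08 + 26.21% × ($19952.00 − $16800.00) = $1836.08 + 26.21% × $3152.00 = $2662.22
Disability Insurance: cap $134872.00 − YTD $115610.00 = $19262.00 subject; 5.4% × $19262.00 = $1040.15
Health Levy: 3% × $22112.00 = $663.36
Total withheld: $2662.22 + $1040.15 + $663.36 = $4365.73
Net pay: $22112.00 − $4365.73 = $17746.27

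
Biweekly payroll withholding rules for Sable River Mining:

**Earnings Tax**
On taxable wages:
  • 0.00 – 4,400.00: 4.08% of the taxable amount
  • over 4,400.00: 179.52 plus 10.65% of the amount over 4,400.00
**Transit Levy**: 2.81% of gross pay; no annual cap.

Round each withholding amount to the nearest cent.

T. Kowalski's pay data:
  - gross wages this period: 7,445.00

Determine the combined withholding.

Earnings Tax: taxable = 7,445.00
  179.52 + 10.65% × (7,445.00 − 4,400.00) = 179.52 + 10.65% × 3,045.00 = 503.81
Transit Levy: 2.81% × 7,445.00 = 209.20
Total: 503.81 + 209.20 = 713.01

713.01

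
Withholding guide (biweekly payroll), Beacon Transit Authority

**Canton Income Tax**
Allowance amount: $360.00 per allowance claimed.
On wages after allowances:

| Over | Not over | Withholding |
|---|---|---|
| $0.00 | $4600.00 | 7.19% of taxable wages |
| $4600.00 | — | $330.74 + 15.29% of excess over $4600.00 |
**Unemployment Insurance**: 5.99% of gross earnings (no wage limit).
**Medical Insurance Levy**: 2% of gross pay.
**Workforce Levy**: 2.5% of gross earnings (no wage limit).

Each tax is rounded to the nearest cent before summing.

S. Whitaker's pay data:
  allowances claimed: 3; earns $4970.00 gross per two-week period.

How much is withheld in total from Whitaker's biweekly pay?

Canton Income Tax: taxable = $4970.00 − 3×$360.00 = $3890.00
  7.19% × $3890.00 = $279.69
Unemployment Insurance: 5.99% × $4970.00 = $297.70
Medical Insurance Levy: 2% × $4970.00 = $99.40
Workforce Levy: 2.5% × $4970.00 = $124.25
Total: $279.69 + $297.70 + $99.40 + $124.25 = $801.04

$801.04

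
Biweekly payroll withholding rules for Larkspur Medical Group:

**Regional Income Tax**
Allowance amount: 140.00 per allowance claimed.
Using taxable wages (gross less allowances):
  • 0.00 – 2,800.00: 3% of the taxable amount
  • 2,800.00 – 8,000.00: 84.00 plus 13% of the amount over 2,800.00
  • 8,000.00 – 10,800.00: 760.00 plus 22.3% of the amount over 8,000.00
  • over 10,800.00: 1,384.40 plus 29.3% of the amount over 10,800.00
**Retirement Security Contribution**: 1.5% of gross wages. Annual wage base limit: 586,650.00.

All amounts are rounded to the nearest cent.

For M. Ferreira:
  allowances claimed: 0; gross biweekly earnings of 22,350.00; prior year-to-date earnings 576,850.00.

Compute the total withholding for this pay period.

Regional Income Tax: taxable = 22,350.00
  1,384.40 + 29.3% × (22,350.00 − 10,800.00) = 1,384.40 + 29.3% × 11,550.00 = 4,768.55
Retirement Security Contribution: cap 586,650.00 − YTD 576,850.00 = 9,800.00 subject; 1.5% × 9,800.00 = 147.00
Total: 4,768.55 + 147.00 = 4,915.55

4,915.55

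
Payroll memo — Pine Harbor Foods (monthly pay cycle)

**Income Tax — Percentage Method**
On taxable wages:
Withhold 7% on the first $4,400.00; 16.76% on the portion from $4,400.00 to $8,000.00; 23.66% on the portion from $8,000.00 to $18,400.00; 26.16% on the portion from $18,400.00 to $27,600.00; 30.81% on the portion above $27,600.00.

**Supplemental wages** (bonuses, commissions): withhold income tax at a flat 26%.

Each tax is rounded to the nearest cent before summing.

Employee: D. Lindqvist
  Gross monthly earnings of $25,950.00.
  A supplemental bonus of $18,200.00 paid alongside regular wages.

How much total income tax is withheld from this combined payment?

Income Tax: taxable = $25,950.00
  $3,372.00 + 26.16% × ($25,950.00 − $18,400.00) = $3,372.00 + 26.16% × $7,550.00 = $5,347.08
Supplemental (26% flat on bonus): 26% × $18,200.00 = $4,732.00
Total income tax: $5,347.08 + $4,732.00 = $10,079.08

$10,079.08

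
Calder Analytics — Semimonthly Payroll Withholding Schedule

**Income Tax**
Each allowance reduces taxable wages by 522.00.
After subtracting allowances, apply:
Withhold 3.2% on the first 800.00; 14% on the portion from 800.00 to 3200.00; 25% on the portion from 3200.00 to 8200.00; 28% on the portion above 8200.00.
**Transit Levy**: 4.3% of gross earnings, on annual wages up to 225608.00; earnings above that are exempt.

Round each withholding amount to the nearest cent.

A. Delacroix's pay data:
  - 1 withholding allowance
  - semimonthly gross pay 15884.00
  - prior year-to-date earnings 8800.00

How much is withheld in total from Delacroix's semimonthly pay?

Income Tax: taxable = 15884.00 − 1×522.00 = 15362.00
  1611.60 + 28% × (15362.00 − 8200.00) = 1611.60 + 28% × 7162.00 = 3616.96
Transit Levy: 4.3% × 15884.00 = 683.01
Total: 3616.96 + 683.01 = 4299.97

4299.97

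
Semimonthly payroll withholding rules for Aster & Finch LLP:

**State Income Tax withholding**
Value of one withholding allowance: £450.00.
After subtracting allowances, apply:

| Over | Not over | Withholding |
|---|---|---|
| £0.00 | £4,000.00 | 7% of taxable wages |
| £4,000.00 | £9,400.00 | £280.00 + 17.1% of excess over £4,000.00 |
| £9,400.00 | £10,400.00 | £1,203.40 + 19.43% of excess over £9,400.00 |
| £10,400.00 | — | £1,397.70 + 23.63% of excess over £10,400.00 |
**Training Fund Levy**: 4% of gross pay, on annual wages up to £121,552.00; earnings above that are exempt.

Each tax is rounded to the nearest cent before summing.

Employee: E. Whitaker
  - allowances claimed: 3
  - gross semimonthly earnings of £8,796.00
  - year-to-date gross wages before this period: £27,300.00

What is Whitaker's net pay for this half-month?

£7,574.89

State Income Tax: taxable = £8,796.00 − 3×£450.00 = £7,446.00
  £280.00 + 17.1% × (£7,446.00 − £4,000.00) = £280.00 + 17.1% × £3,446.00 = £869.27
Training Fund Levy: 4% × £8,796.00 = £351.84
Total withheld: £869.27 + £351.84 = £1,221.11
Net pay: £8,796.00 − £1,221.11 = £7,574.89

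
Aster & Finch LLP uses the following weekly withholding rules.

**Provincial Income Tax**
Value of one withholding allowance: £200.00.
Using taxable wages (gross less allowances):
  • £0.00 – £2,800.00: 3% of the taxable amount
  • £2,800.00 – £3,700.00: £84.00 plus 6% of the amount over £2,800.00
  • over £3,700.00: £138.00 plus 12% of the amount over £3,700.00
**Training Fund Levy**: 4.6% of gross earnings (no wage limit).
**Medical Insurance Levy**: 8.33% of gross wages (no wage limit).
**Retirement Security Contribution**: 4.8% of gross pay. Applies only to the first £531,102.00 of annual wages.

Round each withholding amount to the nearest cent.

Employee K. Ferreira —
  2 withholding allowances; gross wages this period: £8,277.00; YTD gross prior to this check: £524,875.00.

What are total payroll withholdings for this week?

£2,008.35

Provincial Income Tax: taxable = £8,277.00 − 2×£200.00 = £7,877.00
  £138.00 + 12% × (£7,877.00 − £3,700.00) = £138.00 + 12% × £4,177.00 = £639.24
Training Fund Levy: 4.6% × £8,277.00 = £380.74
Medical Insurance Levy: 8.33% × £8,277.00 = £689.47
Retirement Security Contribution: cap £531,102.00 − YTD £524,875.00 = £6,227.00 subject; 4.8% × £6,227.00 = £298.90
Total: £639.24 + £380.74 + £689.47 + £298.90 = £2,008.35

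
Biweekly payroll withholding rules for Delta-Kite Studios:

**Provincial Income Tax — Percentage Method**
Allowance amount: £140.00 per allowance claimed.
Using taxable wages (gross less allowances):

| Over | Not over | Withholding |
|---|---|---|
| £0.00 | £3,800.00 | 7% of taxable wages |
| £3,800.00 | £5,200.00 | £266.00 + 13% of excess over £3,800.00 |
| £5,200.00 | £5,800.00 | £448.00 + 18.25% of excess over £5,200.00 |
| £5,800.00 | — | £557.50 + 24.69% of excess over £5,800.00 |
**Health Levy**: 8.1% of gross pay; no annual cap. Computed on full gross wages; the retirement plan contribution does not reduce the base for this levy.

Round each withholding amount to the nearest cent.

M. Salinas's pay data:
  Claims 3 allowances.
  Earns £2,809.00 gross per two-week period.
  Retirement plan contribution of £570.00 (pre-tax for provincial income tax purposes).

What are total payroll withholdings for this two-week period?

£354.86

Provincial Income Tax: taxable = £2,809.00 − £570.00 − 3×£140.00 = £1,819.00
  7% × £1,819.00 = £127.33
Health Levy: 8.1% × £2,809.00 = £227.53
Total: £127.33 + £227.53 = £354.86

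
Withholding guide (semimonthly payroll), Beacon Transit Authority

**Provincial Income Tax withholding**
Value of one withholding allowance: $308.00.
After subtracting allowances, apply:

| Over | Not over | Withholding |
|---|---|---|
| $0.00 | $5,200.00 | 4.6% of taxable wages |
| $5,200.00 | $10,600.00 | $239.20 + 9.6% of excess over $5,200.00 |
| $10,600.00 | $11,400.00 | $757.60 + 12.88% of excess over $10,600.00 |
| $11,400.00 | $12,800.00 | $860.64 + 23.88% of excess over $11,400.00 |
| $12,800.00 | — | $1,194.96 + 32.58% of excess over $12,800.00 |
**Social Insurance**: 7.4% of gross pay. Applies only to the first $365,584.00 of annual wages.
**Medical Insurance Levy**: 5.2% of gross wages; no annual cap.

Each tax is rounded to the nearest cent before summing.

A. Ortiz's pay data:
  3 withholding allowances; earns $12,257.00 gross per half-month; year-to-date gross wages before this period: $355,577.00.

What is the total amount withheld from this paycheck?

$2,229.89

Provincial Income Tax: taxable = $12,257.00 − 3×$308.00 = $11,333.00
  $757.60 + 12.88% × ($11,333.00 − $10,600.00) = $757.60 + 12.88% × $733.00 = $852.01
Social Insurance: cap $365,584.00 − YTD $355,577.00 = $10,007.00 subject; 7.4% × $10,007.00 = $740.52
Medical Insurance Levy: 5.2% × $12,257.00 = $637.36
Total: $852.01 + $740.52 + $637.36 = $2,229.89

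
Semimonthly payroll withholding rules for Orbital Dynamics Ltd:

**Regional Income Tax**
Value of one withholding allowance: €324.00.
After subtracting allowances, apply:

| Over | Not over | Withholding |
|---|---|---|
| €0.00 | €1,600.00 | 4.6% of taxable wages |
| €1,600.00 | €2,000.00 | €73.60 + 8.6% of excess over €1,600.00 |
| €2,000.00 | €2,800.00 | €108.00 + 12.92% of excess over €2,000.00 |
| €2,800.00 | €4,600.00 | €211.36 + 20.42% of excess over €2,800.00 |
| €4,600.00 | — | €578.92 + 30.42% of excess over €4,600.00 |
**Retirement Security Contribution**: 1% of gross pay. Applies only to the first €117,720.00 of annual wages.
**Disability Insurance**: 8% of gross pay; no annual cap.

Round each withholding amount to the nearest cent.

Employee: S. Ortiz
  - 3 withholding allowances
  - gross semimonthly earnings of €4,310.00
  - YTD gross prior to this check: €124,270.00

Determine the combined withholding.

€666.02

Regional Income Tax: taxable = €4,310.00 − 3×€324.00 = €3,338.00
  €211.36 + 20.42% × (€3,338.00 − €2,800.00) = €211.36 + 20.42% × €538.00 = €321.22
Retirement Security Contribution: YTD €124,270.00 ≥ cap €117,720.00 → €0.00
Disability Insurance: 8% × €4,310.00 = €344.80
Total: €321.22 + €0.00 + €344.80 = €666.02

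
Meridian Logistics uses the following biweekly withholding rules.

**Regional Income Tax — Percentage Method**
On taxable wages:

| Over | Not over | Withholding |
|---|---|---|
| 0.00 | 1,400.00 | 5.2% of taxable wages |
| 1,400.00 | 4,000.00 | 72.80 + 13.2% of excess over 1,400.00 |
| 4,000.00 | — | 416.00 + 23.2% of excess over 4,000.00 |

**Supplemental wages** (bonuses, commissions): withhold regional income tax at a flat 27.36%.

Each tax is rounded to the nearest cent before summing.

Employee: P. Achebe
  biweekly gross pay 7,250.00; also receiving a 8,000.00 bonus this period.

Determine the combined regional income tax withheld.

Regional Income Tax: taxable = 7,250.00
  416.00 + 23.2% × (7,250.00 − 4,000.00) = 416.00 + 23.2% × 3,250.00 = 1,170.00
Supplemental (27.36% flat on bonus): 27.36% × 8,000.00 = 2,188.80
Total regional income tax: 1,170.00 + 2,188.80 = 3,358.80

3,358.80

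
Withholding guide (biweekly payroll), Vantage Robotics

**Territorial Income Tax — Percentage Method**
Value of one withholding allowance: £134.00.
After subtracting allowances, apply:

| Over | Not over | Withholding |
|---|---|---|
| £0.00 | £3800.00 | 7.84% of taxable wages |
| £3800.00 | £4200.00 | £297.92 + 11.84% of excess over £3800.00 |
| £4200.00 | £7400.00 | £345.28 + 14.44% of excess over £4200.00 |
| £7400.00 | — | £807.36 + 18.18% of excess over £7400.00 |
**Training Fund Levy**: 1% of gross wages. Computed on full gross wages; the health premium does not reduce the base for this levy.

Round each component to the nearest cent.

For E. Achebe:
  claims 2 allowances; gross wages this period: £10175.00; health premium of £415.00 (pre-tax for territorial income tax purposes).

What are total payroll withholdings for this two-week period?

Territorial Income Tax: taxable = £10175.00 − £415.00 − 2×£134.00 = £9492.00
  £807.36 + 18.18% × (£9492.00 − £7400.00) = £807.36 + 18.18% × £2092.00 = £1187.69
Training Fund Levy: 1% × £10175.00 = £101.75
Total: £1187.69 + £101.75 = £1289.44

£1289.44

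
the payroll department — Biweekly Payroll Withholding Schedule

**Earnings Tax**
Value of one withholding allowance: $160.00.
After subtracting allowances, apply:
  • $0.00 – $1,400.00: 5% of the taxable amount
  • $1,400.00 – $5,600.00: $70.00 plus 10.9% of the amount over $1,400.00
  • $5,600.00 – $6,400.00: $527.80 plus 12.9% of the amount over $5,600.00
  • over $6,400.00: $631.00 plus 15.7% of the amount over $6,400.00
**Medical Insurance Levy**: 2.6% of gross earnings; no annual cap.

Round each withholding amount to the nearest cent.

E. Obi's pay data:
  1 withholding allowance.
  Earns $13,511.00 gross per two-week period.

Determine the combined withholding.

$2,073.60

Earnings Tax: taxable = $13,511.00 − 1×$160.00 = $13,351.00
  $631.00 + 15.7% × ($13,351.00 − $6,400.00) = $631.00 + 15.7% × $6,951.00 = $1,722.31
Medical Insurance Levy: 2.6% × $13,511.00 = $351.29
Total: $1,722.31 + $351.29 = $2,073.60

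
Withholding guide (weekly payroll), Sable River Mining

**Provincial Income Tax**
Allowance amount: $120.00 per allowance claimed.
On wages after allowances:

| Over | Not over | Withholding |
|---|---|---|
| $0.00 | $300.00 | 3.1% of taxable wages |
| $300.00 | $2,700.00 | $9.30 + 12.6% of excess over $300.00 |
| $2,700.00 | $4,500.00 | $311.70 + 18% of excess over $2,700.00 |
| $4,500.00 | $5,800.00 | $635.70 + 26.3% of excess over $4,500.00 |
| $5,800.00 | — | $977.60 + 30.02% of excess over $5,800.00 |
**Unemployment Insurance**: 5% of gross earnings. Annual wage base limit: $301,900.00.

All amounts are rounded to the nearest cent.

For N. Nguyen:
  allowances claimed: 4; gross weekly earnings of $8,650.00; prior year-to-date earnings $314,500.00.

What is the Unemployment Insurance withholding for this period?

$0.00

Unemployment Insurance: YTD $314,500.00 ≥ cap $301,900.00 → $0.00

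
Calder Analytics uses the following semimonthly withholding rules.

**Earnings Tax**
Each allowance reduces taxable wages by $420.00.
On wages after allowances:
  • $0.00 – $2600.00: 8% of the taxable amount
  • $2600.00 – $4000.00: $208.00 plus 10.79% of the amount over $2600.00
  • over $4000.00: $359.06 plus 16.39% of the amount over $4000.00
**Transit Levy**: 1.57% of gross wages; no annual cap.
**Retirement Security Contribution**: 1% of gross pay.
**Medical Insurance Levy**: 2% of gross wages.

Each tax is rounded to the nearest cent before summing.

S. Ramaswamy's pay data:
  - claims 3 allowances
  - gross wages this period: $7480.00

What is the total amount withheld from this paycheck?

$1064.76

Earnings Tax: taxable = $7480.00 − 3×$420.00 = $6220.00
  $359.06 + 16.39% × ($6220.00 − $4000.00) = $359.06 + 16.39% × $2220.00 = $722.92
Transit Levy: 1.57% × $7480.00 = $117.44
Retirement Security Contribution: 1% × $7480.00 = $74.80
Medical Insurance Levy: 2% × $7480.00 = $149.60
Total: $722.92 + $117.44 + $74.80 + $149.60 = $1064.76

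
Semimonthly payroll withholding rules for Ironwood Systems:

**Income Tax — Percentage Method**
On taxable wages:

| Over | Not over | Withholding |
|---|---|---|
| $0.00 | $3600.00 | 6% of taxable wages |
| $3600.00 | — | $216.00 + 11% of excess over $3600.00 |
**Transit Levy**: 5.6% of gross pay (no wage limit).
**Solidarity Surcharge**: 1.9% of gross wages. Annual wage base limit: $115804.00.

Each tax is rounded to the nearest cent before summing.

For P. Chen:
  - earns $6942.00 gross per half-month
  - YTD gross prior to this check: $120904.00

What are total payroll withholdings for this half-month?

Income Tax: taxable = $6942.00
  $216.00 + 11% × ($6942.00 − $3600.00) = $216.00 + 11% × $3342.00 = $583.62
Transit Levy: 5.6% × $6942.00 = $388.75
Solidarity Surcharge: YTD $120904.00 ≥ cap $115804.00 → $0.00
Total: $583.62 + $388.75 + $0.00 = $972.37

$972.37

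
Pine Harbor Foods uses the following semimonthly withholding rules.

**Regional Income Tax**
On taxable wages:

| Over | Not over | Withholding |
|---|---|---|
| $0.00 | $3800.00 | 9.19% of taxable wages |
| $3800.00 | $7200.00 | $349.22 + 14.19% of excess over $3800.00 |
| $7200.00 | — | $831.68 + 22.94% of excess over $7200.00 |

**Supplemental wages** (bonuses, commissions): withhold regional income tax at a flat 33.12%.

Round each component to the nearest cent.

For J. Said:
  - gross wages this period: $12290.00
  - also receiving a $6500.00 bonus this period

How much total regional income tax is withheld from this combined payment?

$4152.13

Regional Income Tax: taxable = $12290.00
  $831.68 + 22.94% × ($12290.00 − $7200.00) = $831.68 + 22.94% × $5090.00 = $1999.33
Supplemental (33.12% flat on bonus): 33.12% × $6500.00 = $2152.80
Total regional income tax: $1999.33 + $2152.80 = $4152.13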